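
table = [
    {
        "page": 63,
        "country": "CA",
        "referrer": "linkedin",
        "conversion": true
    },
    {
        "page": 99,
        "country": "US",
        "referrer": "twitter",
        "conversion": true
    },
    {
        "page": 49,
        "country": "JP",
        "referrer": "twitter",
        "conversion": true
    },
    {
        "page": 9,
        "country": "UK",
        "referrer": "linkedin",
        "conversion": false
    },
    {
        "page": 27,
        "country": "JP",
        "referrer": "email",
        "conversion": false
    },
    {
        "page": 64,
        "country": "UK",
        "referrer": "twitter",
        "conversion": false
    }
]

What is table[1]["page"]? 99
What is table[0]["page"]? 63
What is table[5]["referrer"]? "twitter"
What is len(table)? 6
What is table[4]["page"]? 27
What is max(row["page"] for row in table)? 99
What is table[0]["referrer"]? "linkedin"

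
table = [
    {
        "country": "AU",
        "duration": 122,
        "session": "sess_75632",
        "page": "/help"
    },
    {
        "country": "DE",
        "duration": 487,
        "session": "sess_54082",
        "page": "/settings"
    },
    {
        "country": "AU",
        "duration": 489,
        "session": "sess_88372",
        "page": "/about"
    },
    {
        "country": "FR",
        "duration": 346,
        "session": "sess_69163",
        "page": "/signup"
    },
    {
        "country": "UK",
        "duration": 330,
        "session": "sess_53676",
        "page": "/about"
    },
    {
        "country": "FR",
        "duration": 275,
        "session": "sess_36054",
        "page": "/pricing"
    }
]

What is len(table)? 6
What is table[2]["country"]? "AU"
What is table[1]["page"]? "/settings"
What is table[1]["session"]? "sess_54082"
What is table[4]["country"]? "UK"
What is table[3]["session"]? "sess_69163"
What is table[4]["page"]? "/about"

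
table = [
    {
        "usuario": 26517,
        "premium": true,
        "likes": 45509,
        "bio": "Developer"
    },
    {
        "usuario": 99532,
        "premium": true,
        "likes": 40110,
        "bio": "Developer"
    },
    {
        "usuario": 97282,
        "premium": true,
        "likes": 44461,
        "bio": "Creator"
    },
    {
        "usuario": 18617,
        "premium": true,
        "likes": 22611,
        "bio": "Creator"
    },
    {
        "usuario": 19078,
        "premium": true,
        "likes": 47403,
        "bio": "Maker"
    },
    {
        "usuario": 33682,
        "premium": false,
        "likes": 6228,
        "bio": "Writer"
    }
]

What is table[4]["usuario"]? 19078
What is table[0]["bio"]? "Developer"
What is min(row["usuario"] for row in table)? 18617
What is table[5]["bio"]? "Writer"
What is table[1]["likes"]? 40110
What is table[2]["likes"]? 44461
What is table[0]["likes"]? 45509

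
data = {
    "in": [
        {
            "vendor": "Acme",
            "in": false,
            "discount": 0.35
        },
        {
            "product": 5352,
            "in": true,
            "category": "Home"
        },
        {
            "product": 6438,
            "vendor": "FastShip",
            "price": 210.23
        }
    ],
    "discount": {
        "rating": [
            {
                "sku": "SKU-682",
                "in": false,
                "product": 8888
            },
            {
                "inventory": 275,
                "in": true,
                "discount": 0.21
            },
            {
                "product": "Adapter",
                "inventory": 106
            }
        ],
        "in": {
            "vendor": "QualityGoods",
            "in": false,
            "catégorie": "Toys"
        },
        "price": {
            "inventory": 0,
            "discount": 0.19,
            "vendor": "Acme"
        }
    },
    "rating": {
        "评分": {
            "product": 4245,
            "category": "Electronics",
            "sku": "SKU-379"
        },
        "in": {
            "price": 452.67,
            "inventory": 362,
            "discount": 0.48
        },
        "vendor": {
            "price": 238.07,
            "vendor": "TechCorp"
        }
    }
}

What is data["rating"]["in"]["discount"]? 0.48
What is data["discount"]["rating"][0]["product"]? 8888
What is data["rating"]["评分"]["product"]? 4245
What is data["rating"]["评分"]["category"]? "Electronics"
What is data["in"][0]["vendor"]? "Acme"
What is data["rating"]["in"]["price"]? 452.67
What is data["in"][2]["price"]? 210.23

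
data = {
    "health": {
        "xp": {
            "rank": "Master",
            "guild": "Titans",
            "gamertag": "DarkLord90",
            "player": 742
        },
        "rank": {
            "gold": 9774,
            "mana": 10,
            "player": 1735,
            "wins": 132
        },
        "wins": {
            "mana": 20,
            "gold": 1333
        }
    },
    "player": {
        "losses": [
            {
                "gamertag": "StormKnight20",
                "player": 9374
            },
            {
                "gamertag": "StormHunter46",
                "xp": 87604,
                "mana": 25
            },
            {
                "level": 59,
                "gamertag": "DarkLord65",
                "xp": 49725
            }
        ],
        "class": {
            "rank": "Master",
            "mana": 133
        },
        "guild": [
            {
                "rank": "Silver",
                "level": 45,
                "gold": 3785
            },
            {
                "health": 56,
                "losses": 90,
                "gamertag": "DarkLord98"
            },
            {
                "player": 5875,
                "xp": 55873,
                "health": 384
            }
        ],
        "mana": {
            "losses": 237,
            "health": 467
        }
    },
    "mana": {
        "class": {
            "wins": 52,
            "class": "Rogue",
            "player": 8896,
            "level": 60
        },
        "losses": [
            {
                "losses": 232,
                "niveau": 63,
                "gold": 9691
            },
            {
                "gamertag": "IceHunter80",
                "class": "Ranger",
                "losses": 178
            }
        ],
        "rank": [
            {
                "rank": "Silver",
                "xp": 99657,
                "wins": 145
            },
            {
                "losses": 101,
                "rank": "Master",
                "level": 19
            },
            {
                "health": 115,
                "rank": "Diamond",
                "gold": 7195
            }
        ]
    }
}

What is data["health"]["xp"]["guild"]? "Titans"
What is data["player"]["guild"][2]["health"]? 384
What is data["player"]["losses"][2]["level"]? 59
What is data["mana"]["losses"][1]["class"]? "Ranger"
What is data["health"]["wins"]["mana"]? 20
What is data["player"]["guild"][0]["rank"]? "Silver"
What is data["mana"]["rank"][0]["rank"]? "Silver"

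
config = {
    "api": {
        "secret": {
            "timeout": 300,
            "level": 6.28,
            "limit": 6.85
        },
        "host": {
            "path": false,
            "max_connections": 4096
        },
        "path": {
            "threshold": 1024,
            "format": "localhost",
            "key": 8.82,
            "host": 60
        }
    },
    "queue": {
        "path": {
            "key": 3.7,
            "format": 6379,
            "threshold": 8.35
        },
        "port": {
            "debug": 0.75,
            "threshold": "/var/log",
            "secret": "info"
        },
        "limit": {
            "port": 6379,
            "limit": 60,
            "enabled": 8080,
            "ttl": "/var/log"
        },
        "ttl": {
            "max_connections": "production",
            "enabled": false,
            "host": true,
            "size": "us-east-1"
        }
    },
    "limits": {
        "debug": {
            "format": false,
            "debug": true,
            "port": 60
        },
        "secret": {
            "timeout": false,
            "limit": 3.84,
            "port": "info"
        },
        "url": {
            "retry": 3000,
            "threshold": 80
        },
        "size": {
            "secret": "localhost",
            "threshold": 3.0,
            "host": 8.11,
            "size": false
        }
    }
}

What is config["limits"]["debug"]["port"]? 60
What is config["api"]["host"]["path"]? False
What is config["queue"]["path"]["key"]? 3.7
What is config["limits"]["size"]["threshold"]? 3.0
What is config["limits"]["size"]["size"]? False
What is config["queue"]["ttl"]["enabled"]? False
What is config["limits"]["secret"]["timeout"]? False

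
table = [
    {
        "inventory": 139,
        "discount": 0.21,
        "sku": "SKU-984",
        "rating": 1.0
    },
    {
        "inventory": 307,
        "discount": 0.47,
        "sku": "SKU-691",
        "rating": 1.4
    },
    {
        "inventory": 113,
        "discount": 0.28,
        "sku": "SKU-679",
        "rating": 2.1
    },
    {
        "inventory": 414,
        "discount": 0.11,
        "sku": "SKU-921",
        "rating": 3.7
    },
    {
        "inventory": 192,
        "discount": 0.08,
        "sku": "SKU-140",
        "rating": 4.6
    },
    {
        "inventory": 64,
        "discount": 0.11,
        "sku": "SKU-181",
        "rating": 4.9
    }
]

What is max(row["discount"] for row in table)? 0.47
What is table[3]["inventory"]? 414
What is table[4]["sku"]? "SKU-140"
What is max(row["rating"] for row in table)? 4.9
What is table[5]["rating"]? 4.9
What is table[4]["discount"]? 0.08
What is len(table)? 6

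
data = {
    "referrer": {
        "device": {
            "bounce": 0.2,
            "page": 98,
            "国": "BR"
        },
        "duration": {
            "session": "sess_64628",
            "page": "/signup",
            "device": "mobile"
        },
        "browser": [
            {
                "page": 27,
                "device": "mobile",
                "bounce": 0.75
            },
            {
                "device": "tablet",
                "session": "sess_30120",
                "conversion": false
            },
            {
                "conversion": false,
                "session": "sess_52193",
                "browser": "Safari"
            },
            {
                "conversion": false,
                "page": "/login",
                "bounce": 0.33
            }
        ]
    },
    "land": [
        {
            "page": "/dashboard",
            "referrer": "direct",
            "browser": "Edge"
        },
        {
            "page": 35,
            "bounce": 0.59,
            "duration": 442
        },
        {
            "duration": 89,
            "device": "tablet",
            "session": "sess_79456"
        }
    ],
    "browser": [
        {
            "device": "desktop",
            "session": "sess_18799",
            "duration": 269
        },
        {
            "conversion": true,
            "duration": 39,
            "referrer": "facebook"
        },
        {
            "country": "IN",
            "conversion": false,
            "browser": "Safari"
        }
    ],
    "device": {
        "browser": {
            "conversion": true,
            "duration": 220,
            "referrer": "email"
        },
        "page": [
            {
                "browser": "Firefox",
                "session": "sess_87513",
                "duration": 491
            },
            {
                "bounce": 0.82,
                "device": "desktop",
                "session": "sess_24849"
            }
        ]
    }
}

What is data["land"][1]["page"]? 35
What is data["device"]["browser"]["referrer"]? "email"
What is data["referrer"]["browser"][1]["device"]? "tablet"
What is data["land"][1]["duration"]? 442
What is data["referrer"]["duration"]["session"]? "sess_64628"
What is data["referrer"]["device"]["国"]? "BR"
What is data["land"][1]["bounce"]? 0.59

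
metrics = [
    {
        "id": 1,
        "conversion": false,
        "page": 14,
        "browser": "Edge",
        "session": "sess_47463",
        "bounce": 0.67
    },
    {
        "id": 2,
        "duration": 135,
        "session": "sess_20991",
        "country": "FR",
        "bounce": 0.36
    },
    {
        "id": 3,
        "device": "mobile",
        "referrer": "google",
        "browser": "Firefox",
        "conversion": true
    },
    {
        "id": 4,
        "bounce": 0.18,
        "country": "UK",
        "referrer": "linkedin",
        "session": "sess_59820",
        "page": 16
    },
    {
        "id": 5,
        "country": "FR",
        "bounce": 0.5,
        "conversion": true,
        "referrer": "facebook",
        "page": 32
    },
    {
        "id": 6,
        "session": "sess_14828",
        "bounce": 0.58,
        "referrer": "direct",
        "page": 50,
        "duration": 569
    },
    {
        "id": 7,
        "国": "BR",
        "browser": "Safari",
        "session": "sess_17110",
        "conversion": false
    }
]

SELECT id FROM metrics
[1, 2, 3, 4, 5, 6, 7]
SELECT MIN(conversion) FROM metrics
False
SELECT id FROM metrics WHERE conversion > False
[3, 5]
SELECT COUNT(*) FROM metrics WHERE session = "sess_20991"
1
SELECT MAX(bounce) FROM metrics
0.67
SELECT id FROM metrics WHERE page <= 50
[1, 4, 5, 6]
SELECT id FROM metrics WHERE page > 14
[4, 5, 6]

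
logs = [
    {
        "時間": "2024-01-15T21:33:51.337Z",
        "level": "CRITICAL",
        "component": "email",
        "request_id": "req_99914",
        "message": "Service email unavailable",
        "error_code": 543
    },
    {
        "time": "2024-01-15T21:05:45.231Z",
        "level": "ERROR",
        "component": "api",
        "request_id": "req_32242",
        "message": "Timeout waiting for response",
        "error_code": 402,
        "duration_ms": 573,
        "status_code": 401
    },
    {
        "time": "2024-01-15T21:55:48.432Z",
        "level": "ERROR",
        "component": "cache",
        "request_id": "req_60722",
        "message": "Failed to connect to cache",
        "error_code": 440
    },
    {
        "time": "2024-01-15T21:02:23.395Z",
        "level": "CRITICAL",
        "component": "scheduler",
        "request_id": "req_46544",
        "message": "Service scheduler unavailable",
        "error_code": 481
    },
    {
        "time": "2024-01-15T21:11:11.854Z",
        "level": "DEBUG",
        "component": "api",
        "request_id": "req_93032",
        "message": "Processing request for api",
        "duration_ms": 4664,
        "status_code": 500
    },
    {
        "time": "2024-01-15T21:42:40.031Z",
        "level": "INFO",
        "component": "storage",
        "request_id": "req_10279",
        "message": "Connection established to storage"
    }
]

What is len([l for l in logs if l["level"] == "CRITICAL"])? 2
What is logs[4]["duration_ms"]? 4664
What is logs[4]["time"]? "2024-01-15T21:11:11.854Z"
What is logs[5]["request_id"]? "req_10279"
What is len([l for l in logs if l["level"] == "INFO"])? 1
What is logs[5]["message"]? "Connection established to storage"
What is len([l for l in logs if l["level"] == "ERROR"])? 2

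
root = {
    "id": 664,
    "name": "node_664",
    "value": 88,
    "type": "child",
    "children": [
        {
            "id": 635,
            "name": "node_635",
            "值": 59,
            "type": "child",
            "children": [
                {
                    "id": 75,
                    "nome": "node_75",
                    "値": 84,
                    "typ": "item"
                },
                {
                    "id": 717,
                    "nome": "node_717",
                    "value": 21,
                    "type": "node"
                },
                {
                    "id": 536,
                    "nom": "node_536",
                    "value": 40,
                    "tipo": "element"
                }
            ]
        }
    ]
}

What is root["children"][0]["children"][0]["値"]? 84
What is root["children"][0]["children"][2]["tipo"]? "element"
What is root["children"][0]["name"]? "node_635"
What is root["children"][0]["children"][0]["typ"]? "item"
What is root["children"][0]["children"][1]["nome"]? "node_717"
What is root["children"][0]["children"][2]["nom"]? "node_536"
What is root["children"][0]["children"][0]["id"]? 75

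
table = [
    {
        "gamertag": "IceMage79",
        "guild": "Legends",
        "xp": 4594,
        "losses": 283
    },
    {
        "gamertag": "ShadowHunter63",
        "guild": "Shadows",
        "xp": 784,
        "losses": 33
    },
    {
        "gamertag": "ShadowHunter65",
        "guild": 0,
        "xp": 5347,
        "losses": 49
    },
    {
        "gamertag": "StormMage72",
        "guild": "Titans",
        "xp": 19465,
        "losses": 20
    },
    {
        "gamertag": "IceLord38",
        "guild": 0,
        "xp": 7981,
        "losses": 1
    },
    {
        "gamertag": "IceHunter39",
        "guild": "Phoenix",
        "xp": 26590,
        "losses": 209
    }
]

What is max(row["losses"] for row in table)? 283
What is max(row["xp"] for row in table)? 26590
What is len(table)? 6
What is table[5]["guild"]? "Phoenix"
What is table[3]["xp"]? 19465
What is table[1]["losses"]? 33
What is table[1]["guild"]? "Shadows"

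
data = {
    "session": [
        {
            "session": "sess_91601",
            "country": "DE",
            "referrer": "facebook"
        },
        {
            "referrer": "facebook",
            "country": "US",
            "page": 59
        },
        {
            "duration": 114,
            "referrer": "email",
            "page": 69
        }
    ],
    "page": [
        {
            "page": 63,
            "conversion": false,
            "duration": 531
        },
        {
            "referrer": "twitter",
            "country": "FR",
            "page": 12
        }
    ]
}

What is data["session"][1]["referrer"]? "facebook"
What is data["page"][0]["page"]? 63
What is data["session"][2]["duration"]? 114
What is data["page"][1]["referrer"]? "twitter"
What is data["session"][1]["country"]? "US"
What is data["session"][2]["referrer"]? "email"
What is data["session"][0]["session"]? "sess_91601"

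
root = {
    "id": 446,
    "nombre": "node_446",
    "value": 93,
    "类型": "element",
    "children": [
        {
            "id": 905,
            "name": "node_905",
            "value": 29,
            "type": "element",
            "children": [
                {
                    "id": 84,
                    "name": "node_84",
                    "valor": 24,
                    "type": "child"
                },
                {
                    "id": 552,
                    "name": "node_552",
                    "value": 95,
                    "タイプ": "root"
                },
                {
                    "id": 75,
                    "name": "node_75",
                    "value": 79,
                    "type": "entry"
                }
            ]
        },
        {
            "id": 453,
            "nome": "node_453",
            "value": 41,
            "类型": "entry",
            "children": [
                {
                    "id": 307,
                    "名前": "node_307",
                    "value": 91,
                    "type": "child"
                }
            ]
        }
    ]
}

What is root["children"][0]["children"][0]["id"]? 84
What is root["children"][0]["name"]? "node_905"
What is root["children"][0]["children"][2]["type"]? "entry"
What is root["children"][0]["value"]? 29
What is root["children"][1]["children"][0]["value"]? 91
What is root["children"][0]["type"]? "element"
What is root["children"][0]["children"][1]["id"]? 552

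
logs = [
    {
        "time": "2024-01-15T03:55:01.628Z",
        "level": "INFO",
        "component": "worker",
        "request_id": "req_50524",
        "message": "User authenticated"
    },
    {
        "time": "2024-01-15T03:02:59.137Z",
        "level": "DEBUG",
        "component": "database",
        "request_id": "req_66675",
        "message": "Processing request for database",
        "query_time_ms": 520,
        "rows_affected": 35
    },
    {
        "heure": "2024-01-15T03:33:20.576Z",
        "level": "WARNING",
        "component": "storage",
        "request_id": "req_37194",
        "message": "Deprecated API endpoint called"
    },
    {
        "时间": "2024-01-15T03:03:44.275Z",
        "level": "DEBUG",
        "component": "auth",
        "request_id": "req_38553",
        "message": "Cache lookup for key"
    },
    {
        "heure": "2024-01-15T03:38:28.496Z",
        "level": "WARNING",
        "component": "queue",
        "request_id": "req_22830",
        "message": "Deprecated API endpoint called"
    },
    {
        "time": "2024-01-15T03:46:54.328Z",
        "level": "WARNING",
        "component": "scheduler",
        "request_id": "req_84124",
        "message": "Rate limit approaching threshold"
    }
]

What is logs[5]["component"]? "scheduler"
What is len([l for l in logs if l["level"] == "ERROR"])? 0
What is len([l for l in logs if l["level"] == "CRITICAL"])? 0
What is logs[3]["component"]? "auth"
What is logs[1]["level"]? "DEBUG"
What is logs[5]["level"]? "WARNING"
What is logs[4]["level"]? "WARNING"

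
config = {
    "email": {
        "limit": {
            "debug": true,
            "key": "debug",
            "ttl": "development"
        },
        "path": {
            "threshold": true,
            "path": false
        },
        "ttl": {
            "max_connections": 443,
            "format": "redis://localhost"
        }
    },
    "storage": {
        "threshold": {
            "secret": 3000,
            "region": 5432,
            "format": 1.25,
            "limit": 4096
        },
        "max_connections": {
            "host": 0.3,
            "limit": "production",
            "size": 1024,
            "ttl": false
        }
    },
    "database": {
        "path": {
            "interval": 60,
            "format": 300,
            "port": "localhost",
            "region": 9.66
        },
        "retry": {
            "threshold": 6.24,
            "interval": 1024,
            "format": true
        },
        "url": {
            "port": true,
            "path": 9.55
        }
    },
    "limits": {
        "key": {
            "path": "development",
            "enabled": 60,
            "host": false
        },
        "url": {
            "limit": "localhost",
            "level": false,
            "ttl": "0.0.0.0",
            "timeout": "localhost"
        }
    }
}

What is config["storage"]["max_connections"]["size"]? 1024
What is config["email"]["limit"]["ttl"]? "development"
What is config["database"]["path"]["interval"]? 60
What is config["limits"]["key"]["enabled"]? 60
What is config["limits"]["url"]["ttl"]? "0.0.0.0"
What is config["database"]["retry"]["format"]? True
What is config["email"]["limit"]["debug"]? True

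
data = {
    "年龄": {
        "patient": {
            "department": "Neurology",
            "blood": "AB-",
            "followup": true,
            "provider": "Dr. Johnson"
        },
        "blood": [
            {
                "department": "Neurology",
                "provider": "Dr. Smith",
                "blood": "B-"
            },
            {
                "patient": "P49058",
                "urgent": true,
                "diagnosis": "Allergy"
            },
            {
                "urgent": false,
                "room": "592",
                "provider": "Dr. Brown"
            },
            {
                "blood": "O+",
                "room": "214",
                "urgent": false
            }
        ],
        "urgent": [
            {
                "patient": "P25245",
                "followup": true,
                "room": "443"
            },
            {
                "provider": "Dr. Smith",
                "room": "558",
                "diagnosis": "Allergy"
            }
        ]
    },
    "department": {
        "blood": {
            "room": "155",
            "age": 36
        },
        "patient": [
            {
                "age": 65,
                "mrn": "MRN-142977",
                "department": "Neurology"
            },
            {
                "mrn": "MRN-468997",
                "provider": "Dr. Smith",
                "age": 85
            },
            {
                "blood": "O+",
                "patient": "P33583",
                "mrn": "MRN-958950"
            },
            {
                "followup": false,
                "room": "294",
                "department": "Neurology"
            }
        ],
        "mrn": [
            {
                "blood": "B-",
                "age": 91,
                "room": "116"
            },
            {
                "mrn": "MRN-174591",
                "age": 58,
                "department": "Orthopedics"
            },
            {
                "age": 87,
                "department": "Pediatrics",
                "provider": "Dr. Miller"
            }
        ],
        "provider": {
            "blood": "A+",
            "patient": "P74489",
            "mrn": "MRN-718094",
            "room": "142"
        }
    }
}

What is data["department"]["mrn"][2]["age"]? 87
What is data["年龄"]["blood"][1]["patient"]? "P49058"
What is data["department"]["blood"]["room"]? "155"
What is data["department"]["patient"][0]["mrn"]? "MRN-142977"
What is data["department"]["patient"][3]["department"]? "Neurology"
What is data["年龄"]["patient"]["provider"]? "Dr. Johnson"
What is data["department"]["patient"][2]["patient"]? "P33583"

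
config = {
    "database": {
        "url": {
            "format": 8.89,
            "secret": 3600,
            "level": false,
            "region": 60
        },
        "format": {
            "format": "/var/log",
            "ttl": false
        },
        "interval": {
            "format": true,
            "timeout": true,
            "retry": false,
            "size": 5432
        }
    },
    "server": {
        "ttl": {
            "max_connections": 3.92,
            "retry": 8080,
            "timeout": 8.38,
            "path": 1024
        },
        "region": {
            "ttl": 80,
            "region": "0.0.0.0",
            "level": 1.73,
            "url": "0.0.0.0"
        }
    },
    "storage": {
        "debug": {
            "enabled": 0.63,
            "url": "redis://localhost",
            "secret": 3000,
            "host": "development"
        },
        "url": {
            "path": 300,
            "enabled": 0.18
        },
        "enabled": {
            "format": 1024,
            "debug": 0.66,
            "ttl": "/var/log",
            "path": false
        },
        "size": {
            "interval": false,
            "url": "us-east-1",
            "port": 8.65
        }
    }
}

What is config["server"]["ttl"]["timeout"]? 8.38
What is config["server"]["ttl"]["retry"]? 8080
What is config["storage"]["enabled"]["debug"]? 0.66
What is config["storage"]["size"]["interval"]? False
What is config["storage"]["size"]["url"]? "us-east-1"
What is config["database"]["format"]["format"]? "/var/log"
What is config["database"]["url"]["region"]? 60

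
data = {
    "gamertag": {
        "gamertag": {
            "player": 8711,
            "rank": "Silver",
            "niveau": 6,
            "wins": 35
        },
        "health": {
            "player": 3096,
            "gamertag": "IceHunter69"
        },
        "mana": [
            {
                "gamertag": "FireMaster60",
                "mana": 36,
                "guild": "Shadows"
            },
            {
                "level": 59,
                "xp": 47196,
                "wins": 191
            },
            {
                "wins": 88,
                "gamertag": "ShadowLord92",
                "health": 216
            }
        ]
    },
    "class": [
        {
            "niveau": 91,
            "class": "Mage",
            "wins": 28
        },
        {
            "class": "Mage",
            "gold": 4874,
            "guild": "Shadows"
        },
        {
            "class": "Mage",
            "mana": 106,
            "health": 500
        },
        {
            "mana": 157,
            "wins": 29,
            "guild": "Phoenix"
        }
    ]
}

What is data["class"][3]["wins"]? 29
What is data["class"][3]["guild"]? "Phoenix"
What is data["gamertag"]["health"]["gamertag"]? "IceHunter69"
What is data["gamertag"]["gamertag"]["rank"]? "Silver"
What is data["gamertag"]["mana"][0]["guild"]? "Shadows"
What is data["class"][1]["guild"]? "Shadows"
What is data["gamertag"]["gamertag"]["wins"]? 35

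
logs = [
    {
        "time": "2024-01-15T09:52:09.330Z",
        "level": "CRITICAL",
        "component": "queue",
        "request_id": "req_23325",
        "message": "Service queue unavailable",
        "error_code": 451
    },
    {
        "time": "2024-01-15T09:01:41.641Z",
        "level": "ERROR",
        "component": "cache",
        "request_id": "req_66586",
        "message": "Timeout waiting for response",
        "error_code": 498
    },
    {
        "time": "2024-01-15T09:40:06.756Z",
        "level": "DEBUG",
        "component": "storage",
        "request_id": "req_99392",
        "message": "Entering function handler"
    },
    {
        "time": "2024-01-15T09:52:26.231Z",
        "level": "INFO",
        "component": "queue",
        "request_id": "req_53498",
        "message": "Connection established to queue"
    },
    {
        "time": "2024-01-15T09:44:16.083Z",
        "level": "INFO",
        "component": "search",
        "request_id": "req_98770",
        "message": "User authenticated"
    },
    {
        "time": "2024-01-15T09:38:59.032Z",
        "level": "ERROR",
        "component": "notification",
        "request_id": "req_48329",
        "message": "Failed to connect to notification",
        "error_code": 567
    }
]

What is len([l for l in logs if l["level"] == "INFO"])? 2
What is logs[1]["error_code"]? 498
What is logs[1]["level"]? "ERROR"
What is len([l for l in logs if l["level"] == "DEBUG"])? 1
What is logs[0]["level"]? "CRITICAL"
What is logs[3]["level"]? "INFO"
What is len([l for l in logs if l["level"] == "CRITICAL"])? 1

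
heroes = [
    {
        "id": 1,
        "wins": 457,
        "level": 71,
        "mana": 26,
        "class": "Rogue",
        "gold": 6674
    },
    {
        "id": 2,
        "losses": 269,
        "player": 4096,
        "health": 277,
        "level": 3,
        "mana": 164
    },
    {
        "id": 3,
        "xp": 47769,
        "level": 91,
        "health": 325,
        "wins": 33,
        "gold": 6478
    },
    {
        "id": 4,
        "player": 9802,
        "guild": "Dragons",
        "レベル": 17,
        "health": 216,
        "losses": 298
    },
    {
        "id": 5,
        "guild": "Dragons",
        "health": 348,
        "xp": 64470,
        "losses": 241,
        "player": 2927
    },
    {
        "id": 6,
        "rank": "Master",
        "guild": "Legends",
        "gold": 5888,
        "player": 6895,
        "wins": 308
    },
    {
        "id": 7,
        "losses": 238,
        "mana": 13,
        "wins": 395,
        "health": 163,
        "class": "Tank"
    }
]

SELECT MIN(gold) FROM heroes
5888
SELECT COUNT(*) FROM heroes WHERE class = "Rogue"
1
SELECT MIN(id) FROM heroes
1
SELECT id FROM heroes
[1, 2, 3, 4, 5, 6, 7]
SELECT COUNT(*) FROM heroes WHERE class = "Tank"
1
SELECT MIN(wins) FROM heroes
33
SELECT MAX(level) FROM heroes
91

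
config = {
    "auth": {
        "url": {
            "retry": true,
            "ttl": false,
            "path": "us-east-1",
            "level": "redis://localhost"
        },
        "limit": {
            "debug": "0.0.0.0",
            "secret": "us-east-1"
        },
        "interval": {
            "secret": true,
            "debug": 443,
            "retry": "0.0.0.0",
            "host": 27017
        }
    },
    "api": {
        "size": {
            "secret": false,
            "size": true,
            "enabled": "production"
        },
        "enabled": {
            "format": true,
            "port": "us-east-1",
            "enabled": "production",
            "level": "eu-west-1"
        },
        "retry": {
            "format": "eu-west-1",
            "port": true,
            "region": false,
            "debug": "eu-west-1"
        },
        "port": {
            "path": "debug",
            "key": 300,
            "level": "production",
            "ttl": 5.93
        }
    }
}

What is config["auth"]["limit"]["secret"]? "us-east-1"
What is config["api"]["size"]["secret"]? False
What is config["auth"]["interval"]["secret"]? True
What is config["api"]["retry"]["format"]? "eu-west-1"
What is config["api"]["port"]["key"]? 300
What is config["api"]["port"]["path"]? "debug"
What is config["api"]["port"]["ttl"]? 5.93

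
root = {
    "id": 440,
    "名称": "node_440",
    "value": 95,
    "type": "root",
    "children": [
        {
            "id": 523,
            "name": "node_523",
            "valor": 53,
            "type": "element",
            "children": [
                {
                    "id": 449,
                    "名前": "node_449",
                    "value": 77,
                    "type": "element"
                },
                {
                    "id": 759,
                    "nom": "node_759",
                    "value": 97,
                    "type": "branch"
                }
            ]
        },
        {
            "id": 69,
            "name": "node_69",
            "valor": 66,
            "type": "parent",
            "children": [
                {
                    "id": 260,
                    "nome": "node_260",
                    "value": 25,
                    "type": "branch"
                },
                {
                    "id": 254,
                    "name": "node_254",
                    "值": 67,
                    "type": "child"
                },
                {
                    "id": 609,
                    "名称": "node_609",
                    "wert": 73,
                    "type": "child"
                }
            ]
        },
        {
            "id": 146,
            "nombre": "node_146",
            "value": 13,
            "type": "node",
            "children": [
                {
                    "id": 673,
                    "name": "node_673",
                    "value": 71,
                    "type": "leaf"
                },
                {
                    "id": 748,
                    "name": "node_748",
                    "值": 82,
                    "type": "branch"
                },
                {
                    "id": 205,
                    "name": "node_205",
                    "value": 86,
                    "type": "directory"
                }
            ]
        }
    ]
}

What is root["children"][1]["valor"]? 66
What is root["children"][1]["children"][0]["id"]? 260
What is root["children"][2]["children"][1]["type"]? "branch"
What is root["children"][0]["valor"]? 53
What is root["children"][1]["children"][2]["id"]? 609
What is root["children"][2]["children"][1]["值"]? 82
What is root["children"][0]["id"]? 523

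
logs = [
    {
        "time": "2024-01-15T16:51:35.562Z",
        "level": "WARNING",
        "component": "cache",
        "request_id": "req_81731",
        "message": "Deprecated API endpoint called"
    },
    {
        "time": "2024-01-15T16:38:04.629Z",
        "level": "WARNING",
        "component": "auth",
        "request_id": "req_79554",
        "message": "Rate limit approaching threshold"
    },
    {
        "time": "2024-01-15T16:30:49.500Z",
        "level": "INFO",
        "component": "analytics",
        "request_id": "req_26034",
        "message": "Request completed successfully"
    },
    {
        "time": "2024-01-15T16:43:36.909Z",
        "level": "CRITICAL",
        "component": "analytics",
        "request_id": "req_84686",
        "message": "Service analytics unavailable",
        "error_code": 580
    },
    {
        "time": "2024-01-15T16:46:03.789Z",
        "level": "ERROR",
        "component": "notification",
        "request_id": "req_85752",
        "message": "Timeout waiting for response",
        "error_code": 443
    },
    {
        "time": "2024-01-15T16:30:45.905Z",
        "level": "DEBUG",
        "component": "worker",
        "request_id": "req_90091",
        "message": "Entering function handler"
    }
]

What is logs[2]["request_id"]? "req_26034"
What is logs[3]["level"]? "CRITICAL"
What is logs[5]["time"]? "2024-01-15T16:30:45.905Z"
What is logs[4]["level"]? "ERROR"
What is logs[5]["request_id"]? "req_90091"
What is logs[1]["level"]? "WARNING"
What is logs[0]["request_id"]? "req_81731"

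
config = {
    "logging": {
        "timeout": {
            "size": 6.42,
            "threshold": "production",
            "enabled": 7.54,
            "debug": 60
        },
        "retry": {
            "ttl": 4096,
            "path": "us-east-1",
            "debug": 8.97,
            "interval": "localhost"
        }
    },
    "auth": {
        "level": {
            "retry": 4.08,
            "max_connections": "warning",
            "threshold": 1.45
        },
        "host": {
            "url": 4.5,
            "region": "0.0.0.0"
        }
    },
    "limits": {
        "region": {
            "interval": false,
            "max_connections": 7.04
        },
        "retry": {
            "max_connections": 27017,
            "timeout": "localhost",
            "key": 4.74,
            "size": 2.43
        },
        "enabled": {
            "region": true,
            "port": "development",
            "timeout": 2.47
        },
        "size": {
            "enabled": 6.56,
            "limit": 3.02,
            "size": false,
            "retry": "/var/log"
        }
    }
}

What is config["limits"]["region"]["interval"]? False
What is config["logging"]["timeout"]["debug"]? 60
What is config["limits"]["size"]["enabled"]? 6.56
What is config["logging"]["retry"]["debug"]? 8.97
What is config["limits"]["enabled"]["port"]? "development"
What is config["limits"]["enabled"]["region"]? True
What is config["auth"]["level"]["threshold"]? 1.45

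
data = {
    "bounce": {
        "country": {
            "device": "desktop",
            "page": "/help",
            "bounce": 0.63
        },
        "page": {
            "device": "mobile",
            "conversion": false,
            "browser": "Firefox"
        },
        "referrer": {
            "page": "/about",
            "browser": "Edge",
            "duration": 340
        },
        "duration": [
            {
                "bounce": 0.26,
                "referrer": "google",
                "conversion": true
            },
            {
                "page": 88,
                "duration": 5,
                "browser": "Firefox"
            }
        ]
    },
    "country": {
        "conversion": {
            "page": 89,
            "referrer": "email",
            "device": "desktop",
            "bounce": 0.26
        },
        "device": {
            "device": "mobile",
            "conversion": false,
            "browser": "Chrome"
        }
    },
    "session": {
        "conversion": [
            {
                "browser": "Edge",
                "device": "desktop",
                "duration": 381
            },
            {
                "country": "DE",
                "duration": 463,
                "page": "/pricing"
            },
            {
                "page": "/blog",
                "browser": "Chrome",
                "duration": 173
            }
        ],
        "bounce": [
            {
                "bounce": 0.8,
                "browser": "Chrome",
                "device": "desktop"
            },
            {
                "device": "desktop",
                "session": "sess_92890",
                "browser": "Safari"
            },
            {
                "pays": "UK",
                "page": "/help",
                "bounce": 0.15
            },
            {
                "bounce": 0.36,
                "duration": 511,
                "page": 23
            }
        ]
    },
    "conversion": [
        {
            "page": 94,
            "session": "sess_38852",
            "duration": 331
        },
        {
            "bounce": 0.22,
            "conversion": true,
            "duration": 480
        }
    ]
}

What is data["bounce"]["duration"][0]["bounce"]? 0.26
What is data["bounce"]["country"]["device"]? "desktop"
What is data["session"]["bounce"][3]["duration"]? 511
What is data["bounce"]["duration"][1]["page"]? 88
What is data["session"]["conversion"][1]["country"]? "DE"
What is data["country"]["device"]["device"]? "mobile"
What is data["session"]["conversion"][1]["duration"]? 463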